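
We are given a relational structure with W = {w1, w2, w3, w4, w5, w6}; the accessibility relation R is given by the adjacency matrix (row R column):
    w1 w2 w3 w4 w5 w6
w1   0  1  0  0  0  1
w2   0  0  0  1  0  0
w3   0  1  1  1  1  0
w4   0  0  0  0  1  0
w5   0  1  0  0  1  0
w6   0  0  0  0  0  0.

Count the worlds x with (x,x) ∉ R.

4

Enumerating: w1, w2, w4, w6.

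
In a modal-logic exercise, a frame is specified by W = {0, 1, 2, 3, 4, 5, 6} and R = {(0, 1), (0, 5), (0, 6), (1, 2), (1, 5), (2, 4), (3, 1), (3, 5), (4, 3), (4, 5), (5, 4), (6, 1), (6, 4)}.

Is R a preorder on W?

Reflexive: no — 0 is not related to itself.
Transitive: no — 0 R 1 and 1 R 2, but not 0 R 2.
So R is not a preorder.

No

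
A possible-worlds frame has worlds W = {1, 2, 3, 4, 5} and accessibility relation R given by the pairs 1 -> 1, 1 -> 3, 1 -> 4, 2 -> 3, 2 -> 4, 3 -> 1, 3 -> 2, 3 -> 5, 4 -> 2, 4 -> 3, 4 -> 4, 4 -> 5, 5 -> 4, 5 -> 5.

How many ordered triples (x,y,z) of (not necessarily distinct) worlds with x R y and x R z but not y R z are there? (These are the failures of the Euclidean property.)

Enumerating: (1,3,3), (1,3,4), (1,4,1), (2,3,3), (2,3,4), (3,1,2), (3,1,5), (3,2,1), (3,2,2), (3,2,5), (3,5,1), (3,5,2), (4,2,2), (4,2,5), (4,3,3), (4,3,4), (4,5,2), (4,5,3).

18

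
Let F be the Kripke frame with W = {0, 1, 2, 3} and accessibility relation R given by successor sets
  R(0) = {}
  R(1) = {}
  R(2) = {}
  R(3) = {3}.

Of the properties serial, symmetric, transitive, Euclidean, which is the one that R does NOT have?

Serial: no — 0 has no R-successor.
Symmetric: yes — every pair in R has its reverse in R.
Transitive: yes — every two-step R-path is closed by a direct edge.
Euclidean: yes — any two successors of a common world are R-related.
Only serial fails.

serial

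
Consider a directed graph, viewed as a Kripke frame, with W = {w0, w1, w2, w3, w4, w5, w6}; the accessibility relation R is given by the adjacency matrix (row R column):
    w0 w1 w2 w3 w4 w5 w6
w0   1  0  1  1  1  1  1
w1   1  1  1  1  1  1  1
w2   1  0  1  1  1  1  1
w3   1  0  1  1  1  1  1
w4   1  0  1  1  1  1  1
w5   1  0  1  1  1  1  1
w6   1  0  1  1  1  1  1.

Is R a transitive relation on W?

Transitive: yes — every two-step R-path is closed by a direct edge.

Yes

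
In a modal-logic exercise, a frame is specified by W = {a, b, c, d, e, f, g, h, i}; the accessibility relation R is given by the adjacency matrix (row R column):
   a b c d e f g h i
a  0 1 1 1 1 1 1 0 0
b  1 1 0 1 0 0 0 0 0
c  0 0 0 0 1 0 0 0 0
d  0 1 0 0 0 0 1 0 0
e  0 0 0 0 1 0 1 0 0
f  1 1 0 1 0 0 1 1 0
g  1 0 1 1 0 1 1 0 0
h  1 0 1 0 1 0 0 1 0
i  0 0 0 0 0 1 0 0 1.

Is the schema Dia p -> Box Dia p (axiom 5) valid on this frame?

By correspondence theory, 5 is valid on a frame iff R is Euclidean.
Euclidean: no — a R b and a R c, but not b R c.

No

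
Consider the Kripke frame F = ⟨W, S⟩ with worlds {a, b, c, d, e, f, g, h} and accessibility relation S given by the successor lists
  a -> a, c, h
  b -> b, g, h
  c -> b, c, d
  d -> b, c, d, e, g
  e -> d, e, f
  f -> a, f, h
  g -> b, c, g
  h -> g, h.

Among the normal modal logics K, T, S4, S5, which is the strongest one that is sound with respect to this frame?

Reflexive (axiom T): yes — every world is S-related to itself.
Transitive (axiom 4): no — a S c and c S b, but not a S b.
Euclidean (axiom 5): no — a S c and a S h, but not c S h.
So F validates K, T; S4 would additionally require S to be transitive. The strongest is T.

T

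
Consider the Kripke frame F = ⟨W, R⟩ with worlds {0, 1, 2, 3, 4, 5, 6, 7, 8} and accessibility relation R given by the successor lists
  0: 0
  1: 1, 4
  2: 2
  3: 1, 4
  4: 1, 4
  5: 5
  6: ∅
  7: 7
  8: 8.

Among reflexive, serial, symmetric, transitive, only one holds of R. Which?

Reflexive: no — 3 is not related to itself.
Serial: no — 6 has no R-successor.
Symmetric: no — 3 R 1 but not 1 R 3.
Transitive: yes — every two-step R-path is closed by a direct edge.
Only transitive holds.

transitive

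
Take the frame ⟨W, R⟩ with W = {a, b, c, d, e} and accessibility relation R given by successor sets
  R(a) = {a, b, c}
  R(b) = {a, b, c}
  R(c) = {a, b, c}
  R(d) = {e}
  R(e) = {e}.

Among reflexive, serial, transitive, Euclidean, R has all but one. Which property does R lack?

Reflexive: no — d is not related to itself.
Serial: yes — every world has a successor (e.g. a R a).
Transitive: yes — every two-step R-path is closed by a direct edge.
Euclidean: yes — any two successors of a common world are R-related.
Only reflexive fails.

reflexive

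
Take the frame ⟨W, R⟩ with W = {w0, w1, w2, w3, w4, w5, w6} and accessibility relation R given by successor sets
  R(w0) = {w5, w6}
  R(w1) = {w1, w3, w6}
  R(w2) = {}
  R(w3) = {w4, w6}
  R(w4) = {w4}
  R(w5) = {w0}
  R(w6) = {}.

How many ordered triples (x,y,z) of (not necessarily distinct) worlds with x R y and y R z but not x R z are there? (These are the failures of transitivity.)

4

Enumerating: (w0,w5,w0), (w1,w3,w4), (w5,w0,w5), (w5,w0,w6).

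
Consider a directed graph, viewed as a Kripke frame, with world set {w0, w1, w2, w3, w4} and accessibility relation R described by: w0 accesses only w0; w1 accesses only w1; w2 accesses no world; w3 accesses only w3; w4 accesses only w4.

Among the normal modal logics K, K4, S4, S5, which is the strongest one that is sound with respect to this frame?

K4

Transitive (axiom 4): yes — every two-step R-path is closed by a direct edge.
Reflexive (axiom T): no — w2 is not related to itself.
Euclidean (axiom 5): yes — any two successors of a common world are R-related.
So F validates K, K4; S4 would additionally require R to be reflexive. The strongest is K4.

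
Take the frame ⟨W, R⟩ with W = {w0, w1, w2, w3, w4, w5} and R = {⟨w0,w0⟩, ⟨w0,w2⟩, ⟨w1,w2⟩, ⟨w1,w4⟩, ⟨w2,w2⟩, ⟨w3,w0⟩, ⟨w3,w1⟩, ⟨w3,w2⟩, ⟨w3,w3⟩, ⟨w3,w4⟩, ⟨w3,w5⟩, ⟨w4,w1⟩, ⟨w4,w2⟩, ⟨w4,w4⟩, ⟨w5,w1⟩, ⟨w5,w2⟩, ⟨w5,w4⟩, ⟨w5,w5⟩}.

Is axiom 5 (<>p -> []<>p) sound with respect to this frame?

No

Axiom 5 corresponds to the accessibility relation being Euclidean.
Euclidean: no — w1 R w2 and w1 R w4, but not w2 R w4.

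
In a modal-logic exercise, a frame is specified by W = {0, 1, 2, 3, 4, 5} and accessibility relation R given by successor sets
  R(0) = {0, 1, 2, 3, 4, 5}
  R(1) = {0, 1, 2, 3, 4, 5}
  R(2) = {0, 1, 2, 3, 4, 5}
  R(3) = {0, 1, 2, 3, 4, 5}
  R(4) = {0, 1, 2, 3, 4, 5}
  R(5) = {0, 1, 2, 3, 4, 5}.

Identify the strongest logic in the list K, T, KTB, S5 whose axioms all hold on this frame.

S5

Reflexive (axiom T): yes — every world is R-related to itself.
Symmetric (axiom B): yes — every pair in R has its reverse in R.
Euclidean (axiom 5): yes — any two successors of a common world are R-related.
So F validates K, T, KTB, S5. The strongest is S5.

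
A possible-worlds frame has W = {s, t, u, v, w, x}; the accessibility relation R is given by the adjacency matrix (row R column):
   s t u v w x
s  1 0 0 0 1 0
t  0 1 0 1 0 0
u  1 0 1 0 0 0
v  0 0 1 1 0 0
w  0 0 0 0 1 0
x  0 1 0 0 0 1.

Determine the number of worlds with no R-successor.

R is serial; there are no such worlds.

0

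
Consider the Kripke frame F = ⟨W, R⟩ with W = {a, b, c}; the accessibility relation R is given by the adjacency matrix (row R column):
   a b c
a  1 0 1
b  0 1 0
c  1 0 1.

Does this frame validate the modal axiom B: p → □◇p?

The schema B characterises exactly the symmetric frames.
Symmetric: yes — every pair in R has its reverse in R.

Yes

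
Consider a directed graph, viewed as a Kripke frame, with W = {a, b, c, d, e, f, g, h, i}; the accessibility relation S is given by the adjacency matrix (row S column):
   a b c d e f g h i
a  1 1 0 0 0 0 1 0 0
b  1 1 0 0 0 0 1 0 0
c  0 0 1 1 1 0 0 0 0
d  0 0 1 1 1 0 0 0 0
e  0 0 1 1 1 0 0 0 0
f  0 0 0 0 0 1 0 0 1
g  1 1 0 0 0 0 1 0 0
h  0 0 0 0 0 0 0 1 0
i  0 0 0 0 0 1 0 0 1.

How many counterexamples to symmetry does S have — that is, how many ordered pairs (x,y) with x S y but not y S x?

0

S is symmetric; there are no such tuples.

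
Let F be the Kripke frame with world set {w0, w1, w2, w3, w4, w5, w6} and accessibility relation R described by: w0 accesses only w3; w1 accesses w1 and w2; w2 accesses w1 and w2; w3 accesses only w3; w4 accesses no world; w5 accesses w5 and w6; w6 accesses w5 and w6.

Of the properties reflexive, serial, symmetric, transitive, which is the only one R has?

transitive

Reflexive: no — w0 is not related to itself.
Serial: no — w4 has no R-successor.
Symmetric: no — w0 R w3 but not w3 R w0.
Transitive: yes — every two-step R-path is closed by a direct edge.
Only transitive holds.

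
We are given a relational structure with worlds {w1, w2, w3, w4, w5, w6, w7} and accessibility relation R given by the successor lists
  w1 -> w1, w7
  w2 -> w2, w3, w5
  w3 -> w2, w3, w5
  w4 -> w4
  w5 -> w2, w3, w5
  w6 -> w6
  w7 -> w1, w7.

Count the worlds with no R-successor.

0

R is serial; there are no such worlds.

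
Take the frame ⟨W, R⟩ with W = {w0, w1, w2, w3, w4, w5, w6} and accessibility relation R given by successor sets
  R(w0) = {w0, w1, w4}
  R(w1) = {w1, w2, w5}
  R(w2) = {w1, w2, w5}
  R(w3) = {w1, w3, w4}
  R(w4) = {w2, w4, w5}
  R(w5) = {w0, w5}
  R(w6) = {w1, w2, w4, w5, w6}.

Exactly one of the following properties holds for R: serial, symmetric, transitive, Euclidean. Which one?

Serial: yes — every world has a successor (e.g. w0 R w0).
Symmetric: no — w0 R w1 but not w1 R w0.
Transitive: no — w0 R w1 and w1 R w2, but not w0 R w2.
Euclidean: no — w0 R w1 and w0 R w4, but not w1 R w4.
Only serial holds.

serial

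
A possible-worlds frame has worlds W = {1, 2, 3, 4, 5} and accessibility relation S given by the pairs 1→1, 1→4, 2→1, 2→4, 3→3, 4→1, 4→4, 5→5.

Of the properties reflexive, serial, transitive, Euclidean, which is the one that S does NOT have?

reflexive

Reflexive: no — 2 is not related to itself.
Serial: yes — every world has a successor (e.g. 1 S 1).
Transitive: yes — every two-step S-path is closed by a direct edge.
Euclidean: yes — any two successors of a common world are S-related.
Only reflexive fails.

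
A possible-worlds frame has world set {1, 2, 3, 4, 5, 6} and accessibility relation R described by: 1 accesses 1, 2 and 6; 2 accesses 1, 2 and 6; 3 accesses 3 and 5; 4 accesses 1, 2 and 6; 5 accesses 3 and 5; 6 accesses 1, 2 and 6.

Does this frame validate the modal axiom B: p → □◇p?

By correspondence theory, B is valid on a frame iff R is symmetric.
Symmetric: no — 4 R 1 but not 1 R 4.

No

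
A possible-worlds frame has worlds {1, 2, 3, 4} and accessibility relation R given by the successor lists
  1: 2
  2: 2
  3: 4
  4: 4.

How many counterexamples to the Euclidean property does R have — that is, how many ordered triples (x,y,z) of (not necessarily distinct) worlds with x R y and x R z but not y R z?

0

R is Euclidean; there are no such tuples.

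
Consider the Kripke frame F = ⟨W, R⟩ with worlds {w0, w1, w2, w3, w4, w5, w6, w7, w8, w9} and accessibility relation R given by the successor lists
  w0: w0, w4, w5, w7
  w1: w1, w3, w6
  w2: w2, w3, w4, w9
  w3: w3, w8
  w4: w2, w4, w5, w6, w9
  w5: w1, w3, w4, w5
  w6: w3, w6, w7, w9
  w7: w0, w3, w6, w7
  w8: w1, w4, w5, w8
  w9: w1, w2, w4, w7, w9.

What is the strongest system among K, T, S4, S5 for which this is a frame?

Reflexive (axiom T): yes — every world is R-related to itself.
Transitive (axiom 4): no — w0 R w4 and w4 R w2, but not w0 R w2.
Euclidean (axiom 5): no — w0 R w4 and w0 R w7, but not w4 R w7.
So F validates K, T; S4 would additionally require R to be transitive. The strongest is T.

T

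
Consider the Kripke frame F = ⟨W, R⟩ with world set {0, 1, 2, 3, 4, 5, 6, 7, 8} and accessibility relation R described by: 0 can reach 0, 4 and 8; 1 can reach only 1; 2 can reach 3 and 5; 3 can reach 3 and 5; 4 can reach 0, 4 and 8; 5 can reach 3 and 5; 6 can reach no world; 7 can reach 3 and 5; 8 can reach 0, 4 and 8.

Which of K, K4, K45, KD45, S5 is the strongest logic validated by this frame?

Transitive (axiom 4): yes — every two-step R-path is closed by a direct edge.
Euclidean (axiom 5): yes — any two successors of a common world are R-related.
Serial (axiom D): no — 6 has no R-successor.
Reflexive (axiom T): no — 2 is not related to itself.
So F validates K, K4, K45; KD45 would additionally require R to be serial. The strongest is K45.

K45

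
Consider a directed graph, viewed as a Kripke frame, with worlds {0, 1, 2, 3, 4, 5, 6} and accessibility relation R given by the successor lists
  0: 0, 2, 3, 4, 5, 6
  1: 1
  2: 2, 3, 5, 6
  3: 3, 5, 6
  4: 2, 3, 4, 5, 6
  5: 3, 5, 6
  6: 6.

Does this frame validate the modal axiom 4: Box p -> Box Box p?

Axiom 4 corresponds to the accessibility relation being transitive.
Transitive: yes — every two-step R-path is closed by a direct edge.

Yes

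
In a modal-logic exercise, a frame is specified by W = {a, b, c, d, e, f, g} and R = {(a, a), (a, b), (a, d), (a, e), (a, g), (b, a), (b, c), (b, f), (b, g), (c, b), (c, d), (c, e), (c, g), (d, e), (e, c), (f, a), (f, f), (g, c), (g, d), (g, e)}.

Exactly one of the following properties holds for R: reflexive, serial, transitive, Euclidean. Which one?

serial

Reflexive: no — b is not related to itself.
Serial: yes — every world has a successor (e.g. a R a).
Transitive: no — a R b and b R c, but not a R c.
Euclidean: no — a R b and a R d, but not b R d.
Only serial holds.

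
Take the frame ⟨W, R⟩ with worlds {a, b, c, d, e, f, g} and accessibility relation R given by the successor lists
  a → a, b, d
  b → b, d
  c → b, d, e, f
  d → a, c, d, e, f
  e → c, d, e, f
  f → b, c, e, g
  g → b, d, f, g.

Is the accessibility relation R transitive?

Transitive: no — a R d and d R c, but not a R c.

No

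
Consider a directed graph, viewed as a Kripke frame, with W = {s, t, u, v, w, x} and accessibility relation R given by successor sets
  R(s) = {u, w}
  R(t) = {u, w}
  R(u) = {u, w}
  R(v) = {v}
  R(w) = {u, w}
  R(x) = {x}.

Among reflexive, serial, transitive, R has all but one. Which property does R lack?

Reflexive: no — s is not related to itself.
Serial: yes — every world has a successor (e.g. s R u).
Transitive: yes — every two-step R-path is closed by a direct edge.
Only reflexive fails.

reflexive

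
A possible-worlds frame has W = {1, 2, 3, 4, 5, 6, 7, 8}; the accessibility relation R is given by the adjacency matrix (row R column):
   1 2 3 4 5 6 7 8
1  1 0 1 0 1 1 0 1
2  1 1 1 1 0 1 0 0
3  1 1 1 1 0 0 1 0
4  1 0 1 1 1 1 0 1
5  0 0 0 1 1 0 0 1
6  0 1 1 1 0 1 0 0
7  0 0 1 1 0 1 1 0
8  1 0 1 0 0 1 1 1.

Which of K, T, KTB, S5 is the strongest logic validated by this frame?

T

Reflexive (axiom T): yes — every world is R-related to itself.
Symmetric (axiom B): no — 1 R 5 but not 5 R 1.
Euclidean (axiom 5): no — 1 R 3 and 1 R 5, but not 3 R 5.
So F validates K, T; KTB would additionally require R to be symmetric. The strongest is T.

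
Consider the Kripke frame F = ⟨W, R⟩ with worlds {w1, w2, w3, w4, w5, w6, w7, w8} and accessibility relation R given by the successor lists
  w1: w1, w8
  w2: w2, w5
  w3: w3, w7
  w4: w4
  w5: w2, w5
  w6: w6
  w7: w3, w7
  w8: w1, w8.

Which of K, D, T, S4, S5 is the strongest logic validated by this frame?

Serial (axiom D): yes — every world has a successor (e.g. w1 R w1).
Reflexive (axiom T): yes — every world is R-related to itself.
Transitive (axiom 4): yes — every two-step R-path is closed by a direct edge.
Euclidean (axiom 5): yes — any two successors of a common world are R-related.
So F validates K, D, T, S4, S5. The strongest is S5.

S5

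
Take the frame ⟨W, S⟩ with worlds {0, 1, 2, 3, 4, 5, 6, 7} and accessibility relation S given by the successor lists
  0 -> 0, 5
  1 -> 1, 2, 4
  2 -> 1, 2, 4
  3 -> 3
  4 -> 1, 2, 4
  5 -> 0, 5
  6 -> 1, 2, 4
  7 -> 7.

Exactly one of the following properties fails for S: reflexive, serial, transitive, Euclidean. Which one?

Reflexive: no — 6 is not related to itself.
Serial: yes — every world has a successor (e.g. 0 S 0).
Transitive: yes — every two-step S-path is closed by a direct edge.
Euclidean: yes — any two successors of a common world are S-related.
Only reflexive fails.

reflexive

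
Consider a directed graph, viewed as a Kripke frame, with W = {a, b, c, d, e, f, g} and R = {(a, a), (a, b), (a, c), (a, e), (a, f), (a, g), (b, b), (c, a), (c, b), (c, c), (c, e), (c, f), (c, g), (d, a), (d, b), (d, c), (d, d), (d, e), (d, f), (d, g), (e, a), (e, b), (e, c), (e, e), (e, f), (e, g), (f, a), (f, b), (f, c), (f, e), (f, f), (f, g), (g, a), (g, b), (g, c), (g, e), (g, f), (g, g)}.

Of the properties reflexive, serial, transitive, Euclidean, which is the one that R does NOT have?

Reflexive: yes — every world is R-related to itself.
Serial: yes — every world has a successor (e.g. a R a).
Transitive: yes — every two-step R-path is closed by a direct edge.
Euclidean: no — a R b and a R c, but not b R c.
Only Euclidean fails.

Euclidean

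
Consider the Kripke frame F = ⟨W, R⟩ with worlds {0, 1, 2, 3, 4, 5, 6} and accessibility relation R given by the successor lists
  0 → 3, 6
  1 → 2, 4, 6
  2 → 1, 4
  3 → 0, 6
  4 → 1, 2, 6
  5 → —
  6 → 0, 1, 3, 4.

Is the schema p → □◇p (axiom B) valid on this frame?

Yes

The schema B characterises exactly the symmetric frames.
Symmetric: yes — every pair in R has its reverse in R.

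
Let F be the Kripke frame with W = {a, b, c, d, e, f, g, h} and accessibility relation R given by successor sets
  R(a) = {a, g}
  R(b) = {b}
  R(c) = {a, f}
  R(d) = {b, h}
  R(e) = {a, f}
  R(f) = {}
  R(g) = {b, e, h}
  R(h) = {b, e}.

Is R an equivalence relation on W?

No

Reflexive: no — c is not related to itself.
Symmetric: no — a R g but not g R a.
Transitive: no — a R g and g R b, but not a R b.
So R is not an equivalence relation.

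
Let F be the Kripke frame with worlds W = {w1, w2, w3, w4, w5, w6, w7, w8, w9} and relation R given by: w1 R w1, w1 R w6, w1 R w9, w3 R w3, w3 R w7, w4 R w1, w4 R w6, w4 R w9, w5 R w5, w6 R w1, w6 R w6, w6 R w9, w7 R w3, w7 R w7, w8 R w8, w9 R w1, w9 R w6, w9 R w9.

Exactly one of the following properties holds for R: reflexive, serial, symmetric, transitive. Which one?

transitive

Reflexive: no — w2 is not related to itself.
Serial: no — w2 has no R-successor.
Symmetric: no — w4 R w1 but not w1 R w4.
Transitive: yes — every two-step R-path is closed by a direct edge.
Only transitive holds.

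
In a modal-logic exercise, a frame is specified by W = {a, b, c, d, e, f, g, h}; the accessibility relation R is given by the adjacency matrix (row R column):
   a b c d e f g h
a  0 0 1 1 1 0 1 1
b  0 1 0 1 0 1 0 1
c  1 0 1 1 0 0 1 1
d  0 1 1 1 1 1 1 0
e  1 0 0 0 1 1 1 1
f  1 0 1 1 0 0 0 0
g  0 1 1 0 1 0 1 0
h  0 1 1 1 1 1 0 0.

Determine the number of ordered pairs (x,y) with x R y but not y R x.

Enumerating: (a,d), (a,g), (a,h), (b,f), (d,e), (d,g), (e,f), (f,a), (f,c), (g,b), (h,d), (h,f).

12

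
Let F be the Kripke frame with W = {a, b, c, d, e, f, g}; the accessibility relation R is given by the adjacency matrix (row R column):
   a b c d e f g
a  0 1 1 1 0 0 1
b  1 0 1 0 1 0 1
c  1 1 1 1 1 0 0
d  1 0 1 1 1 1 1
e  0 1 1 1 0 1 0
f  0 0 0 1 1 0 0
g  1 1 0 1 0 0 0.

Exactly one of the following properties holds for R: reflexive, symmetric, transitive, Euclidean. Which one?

Reflexive: no — a is not related to itself.
Symmetric: yes — every pair in R has its reverse in R.
Transitive: no — a R b and b R e, but not a R e.
Euclidean: no — a R b and a R d, but not b R d.
Only symmetric holds.

symmetric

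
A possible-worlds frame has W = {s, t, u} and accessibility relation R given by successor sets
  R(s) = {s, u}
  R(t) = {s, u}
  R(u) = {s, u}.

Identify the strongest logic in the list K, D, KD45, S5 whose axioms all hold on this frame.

KD45

Serial (axiom D): yes — every world has a successor (e.g. s R s).
Euclidean (axiom 5): yes — any two successors of a common world are R-related.
Transitive (axiom 4): yes — every two-step R-path is closed by a direct edge.
Reflexive (axiom T): no — t is not related to itself.
So F validates K, D, KD45; S5 would additionally require R to be reflexive. The strongest is KD45.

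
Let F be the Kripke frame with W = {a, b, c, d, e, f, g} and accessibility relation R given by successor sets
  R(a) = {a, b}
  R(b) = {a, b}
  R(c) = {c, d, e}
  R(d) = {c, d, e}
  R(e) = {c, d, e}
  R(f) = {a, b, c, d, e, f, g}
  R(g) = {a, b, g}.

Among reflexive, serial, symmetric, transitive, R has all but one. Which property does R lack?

symmetric

Reflexive: yes — every world is R-related to itself.
Serial: yes — every world has a successor (e.g. a R a).
Symmetric: no — f R a but not a R f.
Transitive: yes — every two-step R-path is closed by a direct edge.
Only symmetric fails.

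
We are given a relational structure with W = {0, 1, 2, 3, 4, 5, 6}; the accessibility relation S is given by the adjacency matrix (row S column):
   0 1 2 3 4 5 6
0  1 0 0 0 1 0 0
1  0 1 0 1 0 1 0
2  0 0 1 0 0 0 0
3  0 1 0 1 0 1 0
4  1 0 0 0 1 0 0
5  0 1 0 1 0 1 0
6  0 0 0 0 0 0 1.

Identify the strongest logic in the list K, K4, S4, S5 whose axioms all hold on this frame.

S5

Transitive (axiom 4): yes — every two-step S-path is closed by a direct edge.
Reflexive (axiom T): yes — every world is S-related to itself.
Euclidean (axiom 5): yes — any two successors of a common world are S-related.
So F validates K, K4, S4, S5. The strongest is S5.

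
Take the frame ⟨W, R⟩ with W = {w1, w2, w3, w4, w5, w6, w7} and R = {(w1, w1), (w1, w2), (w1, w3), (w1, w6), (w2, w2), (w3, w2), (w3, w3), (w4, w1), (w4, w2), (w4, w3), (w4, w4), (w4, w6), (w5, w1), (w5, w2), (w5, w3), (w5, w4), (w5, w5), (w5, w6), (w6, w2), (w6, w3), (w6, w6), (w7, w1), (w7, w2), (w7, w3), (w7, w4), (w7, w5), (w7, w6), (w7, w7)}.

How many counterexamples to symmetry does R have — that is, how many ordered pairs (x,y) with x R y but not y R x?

Enumerating: (w1,w2), (w1,w3), (w1,w6), (w3,w2), (w4,w1), (w4,w2), (w4,w3), (w4,w6), (w5,w1), (w5,w2), (w5,w3), (w5,w4), … and 9 more.
Total: 21.

21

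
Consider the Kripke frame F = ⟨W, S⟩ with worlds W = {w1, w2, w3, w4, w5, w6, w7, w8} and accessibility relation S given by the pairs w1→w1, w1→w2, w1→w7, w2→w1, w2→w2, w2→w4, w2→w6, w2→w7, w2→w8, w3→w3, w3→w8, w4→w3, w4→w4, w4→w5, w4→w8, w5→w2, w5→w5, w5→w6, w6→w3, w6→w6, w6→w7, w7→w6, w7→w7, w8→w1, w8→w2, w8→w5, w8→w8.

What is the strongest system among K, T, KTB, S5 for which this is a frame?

Reflexive (axiom T): yes — every world is S-related to itself.
Symmetric (axiom B): no — w1 S w7 but not w7 S w1.
Euclidean (axiom 5): no — w1 S w7 and w1 S w2, but not w7 S w2.
So F validates K, T; KTB would additionally require S to be symmetric. The strongest is T.

T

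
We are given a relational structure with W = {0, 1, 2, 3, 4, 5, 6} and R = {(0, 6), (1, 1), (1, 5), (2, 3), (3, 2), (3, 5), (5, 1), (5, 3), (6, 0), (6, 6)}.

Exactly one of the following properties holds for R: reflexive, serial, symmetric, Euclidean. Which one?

symmetric

Reflexive: no — 0 is not related to itself.
Serial: no — 4 has no R-successor.
Symmetric: yes — every pair in R has its reverse in R.
Euclidean: no — 3 R 2 and 3 R 5, but not 2 R 5.
Only symmetric holds.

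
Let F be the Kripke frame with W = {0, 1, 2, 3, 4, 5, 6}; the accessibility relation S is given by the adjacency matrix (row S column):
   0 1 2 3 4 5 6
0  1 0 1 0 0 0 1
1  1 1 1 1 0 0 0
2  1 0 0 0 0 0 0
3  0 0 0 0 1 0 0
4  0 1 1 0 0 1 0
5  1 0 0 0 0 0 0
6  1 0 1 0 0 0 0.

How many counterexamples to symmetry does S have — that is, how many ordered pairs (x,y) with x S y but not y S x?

9

Enumerating: (1,0), (1,2), (1,3), (3,4), (4,1), (4,2), (4,5), (5,0), (6,2).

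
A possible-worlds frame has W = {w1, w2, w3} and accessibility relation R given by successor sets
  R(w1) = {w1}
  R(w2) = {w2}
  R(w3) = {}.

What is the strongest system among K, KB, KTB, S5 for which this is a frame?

KB

Symmetric (axiom B): yes — every pair in R has its reverse in R.
Reflexive (axiom T): no — w3 is not related to itself.
Euclidean (axiom 5): yes — any two successors of a common world are R-related.
So F validates K, KB; KTB would additionally require R to be reflexive. The strongest is KB.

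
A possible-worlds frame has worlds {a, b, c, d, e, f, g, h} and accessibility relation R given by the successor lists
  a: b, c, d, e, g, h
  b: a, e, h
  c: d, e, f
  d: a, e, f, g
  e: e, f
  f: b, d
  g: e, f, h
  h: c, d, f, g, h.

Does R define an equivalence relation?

No

Reflexive: no — a is not related to itself.
Symmetric: no — a R c but not c R a.
Transitive: no — a R c and c R f, but not a R f.
So R is not an equivalence relation.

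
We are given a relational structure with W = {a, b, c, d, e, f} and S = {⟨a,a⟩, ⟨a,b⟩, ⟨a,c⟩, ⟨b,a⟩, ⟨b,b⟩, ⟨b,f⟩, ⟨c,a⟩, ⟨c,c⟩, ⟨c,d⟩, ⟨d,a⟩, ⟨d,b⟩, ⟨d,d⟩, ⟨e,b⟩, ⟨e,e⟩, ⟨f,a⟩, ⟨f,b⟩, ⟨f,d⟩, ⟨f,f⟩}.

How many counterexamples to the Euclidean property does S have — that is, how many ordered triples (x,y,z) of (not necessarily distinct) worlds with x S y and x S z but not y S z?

Enumerating: (a,b,c), (a,c,b), (b,a,f), (c,a,d), (c,d,c), (d,a,d), (d,b,d), (e,b,e), (f,a,d), (f,a,f), (f,b,d), (f,d,f).

12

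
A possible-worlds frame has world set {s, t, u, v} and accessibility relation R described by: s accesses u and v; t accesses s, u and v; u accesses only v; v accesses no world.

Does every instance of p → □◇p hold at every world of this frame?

No

Axiom B corresponds to the accessibility relation being symmetric.
Symmetric: no — s R u but not u R s.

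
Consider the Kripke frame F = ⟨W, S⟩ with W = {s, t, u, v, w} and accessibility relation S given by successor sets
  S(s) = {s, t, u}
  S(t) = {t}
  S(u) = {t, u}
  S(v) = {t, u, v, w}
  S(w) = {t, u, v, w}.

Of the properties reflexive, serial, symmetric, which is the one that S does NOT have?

symmetric

Reflexive: yes — every world is S-related to itself.
Serial: yes — every world has a successor (e.g. s S s).
Symmetric: no — s S t but not t S s.
Only symmetric fails.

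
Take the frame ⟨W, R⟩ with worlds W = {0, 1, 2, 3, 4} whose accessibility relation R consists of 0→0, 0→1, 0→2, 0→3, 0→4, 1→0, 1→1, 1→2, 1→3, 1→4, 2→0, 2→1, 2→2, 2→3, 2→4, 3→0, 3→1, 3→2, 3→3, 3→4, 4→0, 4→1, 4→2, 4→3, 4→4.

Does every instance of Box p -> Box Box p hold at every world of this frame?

Yes

By correspondence theory, 4 is valid on a frame iff R is transitive.
Transitive: yes — every two-step R-path is closed by a direct edge.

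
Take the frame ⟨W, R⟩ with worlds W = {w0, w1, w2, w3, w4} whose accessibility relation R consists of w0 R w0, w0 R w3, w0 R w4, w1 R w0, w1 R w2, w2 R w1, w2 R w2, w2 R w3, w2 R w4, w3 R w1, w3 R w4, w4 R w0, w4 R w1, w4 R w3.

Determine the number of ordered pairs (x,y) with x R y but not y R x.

Enumerating: (w0,w3), (w1,w0), (w2,w3), (w2,w4), (w3,w1), (w4,w1).

6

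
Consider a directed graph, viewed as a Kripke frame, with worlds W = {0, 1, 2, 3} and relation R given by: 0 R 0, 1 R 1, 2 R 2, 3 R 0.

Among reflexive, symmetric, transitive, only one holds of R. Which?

transitive

Reflexive: no — 3 is not related to itself.
Symmetric: no — 3 R 0 but not 0 R 3.
Transitive: yes — every two-step R-path is closed by a direct edge.
Only transitive holds.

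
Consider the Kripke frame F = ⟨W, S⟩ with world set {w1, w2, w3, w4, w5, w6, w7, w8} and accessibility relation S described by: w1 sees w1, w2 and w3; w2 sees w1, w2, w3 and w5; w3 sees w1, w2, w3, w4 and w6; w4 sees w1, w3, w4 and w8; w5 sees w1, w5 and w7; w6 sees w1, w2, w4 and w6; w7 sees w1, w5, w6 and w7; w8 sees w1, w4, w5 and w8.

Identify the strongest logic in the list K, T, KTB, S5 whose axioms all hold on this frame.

T

Reflexive (axiom T): yes — every world is S-related to itself.
Symmetric (axiom B): no — w2 S w5 but not w5 S w2.
Euclidean (axiom 5): no — w2 S w1 and w2 S w5, but not w1 S w5.
So F validates K, T; KTB would additionally require S to be symmetric. The strongest is T.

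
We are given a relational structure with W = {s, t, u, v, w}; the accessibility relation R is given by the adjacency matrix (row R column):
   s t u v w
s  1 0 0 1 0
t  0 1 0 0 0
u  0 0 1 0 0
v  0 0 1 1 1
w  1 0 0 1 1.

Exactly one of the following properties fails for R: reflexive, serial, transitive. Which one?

transitive

Reflexive: yes — every world is R-related to itself.
Serial: yes — every world has a successor (e.g. s R s).
Transitive: no — s R v and v R u, but not s R u.
Only transitive fails.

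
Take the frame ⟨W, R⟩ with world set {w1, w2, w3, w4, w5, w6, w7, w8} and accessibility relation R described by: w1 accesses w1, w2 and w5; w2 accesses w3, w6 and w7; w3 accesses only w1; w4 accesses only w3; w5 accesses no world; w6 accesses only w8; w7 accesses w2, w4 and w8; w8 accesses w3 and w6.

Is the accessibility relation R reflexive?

No

Reflexive: no — w2 is not related to itself.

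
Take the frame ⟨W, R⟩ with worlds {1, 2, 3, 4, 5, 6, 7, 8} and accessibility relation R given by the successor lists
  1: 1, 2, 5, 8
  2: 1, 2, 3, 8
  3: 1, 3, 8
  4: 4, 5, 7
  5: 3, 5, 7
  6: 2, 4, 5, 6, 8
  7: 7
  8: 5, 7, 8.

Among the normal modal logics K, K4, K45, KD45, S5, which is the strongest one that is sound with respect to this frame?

K

Transitive (axiom 4): no — 1 R 2 and 2 R 3, but not 1 R 3.
Euclidean (axiom 5): no — 1 R 2 and 1 R 5, but not 2 R 5.
Serial (axiom D): yes — every world has a successor (e.g. 1 R 1).
Reflexive (axiom T): yes — every world is R-related to itself.
So F validates K; K4 would additionally require R to be transitive. The strongest is K.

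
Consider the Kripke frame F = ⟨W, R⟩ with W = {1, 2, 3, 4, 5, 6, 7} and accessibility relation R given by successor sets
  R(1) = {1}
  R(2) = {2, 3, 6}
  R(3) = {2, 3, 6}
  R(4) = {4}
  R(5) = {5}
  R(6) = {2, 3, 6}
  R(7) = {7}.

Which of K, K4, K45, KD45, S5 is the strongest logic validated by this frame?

Transitive (axiom 4): yes — every two-step R-path is closed by a direct edge.
Euclidean (axiom 5): yes — any two successors of a common world are R-related.
Serial (axiom D): yes — every world has a successor (e.g. 1 R 1).
Reflexive (axiom T): yes — every world is R-related to itself.
So F validates K, K4, K45, KD45, S5. The strongest is S5.

S5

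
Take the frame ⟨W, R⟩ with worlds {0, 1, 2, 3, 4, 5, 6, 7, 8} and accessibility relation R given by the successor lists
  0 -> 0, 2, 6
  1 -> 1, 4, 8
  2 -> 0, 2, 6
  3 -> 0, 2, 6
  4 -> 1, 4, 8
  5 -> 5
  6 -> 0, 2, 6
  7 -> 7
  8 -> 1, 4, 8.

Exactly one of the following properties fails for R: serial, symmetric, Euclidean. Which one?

Serial: yes — every world has a successor (e.g. 0 R 0).
Symmetric: no — 3 R 0 but not 0 R 3.
Euclidean: yes — any two successors of a common world are R-related.
Only symmetric fails.

symmetric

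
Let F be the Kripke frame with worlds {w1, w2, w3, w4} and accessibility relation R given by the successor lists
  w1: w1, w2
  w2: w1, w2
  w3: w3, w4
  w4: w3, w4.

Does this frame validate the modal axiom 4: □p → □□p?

Axiom 4 corresponds to the accessibility relation being transitive.
Transitive: yes — every two-step R-path is closed by a direct edge.

Yes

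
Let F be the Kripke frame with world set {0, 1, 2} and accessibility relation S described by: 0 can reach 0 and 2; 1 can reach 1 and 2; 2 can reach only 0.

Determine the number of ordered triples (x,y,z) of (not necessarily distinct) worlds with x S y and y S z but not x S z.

2

Enumerating: (1,2,0), (2,0,2).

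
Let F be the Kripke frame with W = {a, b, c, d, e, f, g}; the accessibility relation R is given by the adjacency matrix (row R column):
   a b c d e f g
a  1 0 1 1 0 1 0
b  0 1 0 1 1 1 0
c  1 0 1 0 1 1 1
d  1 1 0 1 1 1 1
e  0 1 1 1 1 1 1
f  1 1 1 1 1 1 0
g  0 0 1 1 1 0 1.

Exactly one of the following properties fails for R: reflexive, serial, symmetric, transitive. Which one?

Reflexive: yes — every world is R-related to itself.
Serial: yes — every world has a successor (e.g. a R a).
Symmetric: yes — every pair in R has its reverse in R.
Transitive: no — a R c and c R e, but not a R e.
Only transitive fails.

transitive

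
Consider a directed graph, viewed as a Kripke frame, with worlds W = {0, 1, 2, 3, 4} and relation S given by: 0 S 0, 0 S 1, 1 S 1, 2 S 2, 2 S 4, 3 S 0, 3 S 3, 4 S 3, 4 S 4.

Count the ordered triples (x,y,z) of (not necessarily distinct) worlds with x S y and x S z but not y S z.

4

Enumerating: (0,1,0), (2,4,2), (3,0,3), (4,3,4).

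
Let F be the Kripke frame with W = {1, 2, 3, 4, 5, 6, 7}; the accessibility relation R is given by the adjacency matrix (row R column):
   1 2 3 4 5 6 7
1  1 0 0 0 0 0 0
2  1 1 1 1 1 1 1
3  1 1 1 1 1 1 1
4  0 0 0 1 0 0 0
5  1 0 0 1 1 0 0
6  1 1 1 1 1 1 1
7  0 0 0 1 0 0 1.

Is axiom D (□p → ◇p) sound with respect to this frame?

Yes

The schema D characterises exactly the serial frames.
Serial: yes — every world has a successor (e.g. 1 R 1).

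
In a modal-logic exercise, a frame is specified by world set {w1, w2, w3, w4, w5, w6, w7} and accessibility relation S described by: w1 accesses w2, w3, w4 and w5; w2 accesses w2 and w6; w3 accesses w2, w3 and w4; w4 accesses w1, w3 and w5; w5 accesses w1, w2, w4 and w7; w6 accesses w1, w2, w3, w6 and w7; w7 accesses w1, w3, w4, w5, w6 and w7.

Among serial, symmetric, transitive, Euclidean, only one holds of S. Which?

Serial: yes — every world has a successor (e.g. w1 S w2).
Symmetric: no — w1 S w2 but not w2 S w1.
Transitive: no — w1 S w2 and w2 S w6, but not w1 S w6.
Euclidean: no — w1 S w2 and w1 S w3, but not w2 S w3.
Only serial holds.

serial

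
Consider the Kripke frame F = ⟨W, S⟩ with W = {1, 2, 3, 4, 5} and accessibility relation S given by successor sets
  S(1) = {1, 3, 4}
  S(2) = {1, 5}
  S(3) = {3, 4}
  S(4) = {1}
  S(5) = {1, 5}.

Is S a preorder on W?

Reflexive: no — 2 is not related to itself.
Transitive: no — 2 S 1 and 1 S 3, but not 2 S 3.
So S is not a preorder.

No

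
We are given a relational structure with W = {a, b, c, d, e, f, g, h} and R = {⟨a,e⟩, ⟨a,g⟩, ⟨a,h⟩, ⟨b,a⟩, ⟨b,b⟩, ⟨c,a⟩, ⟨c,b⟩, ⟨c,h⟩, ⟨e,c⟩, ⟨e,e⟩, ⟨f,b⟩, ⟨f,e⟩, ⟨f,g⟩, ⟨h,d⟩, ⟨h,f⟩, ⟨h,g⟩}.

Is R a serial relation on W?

Serial: no — d has no R-successor.

No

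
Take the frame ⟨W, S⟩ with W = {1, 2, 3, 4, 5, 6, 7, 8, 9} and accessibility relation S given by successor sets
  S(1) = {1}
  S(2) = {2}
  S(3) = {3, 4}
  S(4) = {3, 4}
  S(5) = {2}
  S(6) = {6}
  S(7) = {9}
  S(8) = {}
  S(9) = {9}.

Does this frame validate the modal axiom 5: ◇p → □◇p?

Yes

By correspondence theory, 5 is valid on a frame iff S is Euclidean.
Euclidean: yes — any two successors of a common world are S-related.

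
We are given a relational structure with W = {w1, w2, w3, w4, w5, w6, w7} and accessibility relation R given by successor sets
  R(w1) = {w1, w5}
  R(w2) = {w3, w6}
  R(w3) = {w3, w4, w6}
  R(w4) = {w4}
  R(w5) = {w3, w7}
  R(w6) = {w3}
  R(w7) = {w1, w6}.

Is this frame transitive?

No

Transitive: no — w1 R w5 and w5 R w3, but not w1 R w3.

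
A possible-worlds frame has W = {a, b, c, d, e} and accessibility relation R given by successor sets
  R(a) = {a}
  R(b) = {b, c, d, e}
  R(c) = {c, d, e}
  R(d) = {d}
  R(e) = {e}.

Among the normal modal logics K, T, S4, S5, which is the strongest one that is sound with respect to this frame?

S4

Reflexive (axiom T): yes — every world is R-related to itself.
Transitive (axiom 4): yes — every two-step R-path is closed by a direct edge.
Euclidean (axiom 5): no — b R d and b R c, but not d R c.
So F validates K, T, S4; S5 would additionally require R to be Euclidean. The strongest is S4.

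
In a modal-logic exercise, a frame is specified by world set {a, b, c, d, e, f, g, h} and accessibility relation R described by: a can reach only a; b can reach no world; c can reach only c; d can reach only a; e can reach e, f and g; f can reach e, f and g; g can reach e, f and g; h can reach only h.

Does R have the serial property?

Serial: no — b has no R-successor.

No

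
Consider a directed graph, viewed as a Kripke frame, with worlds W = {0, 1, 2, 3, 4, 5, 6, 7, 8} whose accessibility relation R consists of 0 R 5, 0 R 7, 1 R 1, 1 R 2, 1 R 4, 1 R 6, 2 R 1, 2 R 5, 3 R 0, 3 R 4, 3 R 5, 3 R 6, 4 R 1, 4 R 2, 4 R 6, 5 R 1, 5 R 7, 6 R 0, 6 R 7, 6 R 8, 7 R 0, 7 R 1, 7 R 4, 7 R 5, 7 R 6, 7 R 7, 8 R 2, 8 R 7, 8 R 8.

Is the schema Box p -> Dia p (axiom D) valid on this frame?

By correspondence theory, D is valid on a frame iff R is serial.
Serial: yes — every world has a successor (e.g. 0 R 5).

Yes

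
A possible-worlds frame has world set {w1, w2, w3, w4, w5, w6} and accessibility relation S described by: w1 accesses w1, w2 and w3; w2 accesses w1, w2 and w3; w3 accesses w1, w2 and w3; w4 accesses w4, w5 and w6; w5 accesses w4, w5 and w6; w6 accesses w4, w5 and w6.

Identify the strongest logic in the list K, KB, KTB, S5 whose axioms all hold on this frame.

S5

Symmetric (axiom B): yes — every pair in S has its reverse in S.
Reflexive (axiom T): yes — every world is S-related to itself.
Euclidean (axiom 5): yes — any two successors of a common world are S-related.
So F validates K, KB, KTB, S5. The strongest is S5.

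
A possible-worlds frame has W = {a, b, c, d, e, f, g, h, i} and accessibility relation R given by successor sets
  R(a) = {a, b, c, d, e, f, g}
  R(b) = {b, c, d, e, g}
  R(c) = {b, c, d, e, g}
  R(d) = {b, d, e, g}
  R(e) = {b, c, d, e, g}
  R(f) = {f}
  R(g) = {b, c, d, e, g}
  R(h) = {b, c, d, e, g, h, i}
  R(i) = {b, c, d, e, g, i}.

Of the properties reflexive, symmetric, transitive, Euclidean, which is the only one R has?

Reflexive: yes — every world is R-related to itself.
Symmetric: no — a R b but not b R a.
Transitive: no — d R b and b R c, but not d R c.
Euclidean: no — a R b and a R f, but not b R f.
Only reflexive holds.

reflexive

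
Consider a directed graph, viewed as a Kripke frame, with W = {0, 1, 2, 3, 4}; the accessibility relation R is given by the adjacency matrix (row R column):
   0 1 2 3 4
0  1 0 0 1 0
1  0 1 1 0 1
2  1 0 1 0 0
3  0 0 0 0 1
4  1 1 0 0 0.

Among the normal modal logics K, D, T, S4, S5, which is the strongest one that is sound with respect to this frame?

D

Serial (axiom D): yes — every world has a successor (e.g. 0 R 0).
Reflexive (axiom T): no — 3 is not related to itself.
Transitive (axiom 4): no — 0 R 3 and 3 R 4, but not 0 R 4.
Euclidean (axiom 5): no — 1 R 2 and 1 R 4, but not 2 R 4.
So F validates K, D; T would additionally require R to be reflexive. The strongest is D.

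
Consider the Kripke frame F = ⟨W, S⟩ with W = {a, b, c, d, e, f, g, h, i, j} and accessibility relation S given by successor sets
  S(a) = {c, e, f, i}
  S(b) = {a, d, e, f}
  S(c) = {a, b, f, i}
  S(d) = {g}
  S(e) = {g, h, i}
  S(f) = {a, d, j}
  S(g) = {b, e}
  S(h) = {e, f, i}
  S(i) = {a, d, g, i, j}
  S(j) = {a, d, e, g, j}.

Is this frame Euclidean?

Euclidean: no — a S c and a S e, but not c S e.

No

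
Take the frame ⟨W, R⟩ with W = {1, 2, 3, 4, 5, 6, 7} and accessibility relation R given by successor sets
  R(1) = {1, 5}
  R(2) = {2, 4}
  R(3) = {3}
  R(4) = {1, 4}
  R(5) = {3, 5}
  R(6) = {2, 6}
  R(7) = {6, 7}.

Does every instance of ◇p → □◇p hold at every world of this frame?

By correspondence theory, 5 is valid on a frame iff R is Euclidean.
Euclidean: no — 1 R 5 and 1 R 1, but not 5 R 1.

No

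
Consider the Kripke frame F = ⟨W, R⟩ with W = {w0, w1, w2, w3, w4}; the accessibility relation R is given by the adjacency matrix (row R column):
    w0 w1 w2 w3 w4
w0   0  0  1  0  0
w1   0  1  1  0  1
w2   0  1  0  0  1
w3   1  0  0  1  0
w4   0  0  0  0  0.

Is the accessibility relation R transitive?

No

Transitive: no — w0 R w2 and w2 R w1, but not w0 R w1.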